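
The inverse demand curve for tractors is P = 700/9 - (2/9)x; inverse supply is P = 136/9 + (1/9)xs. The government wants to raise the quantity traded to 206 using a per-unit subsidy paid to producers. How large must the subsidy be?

Required subsidy s = 6 per unit

At x = 206, from the demand curve buyers pay Pb = 700/9 − (2/9)·206 = 32; from the supply curve sellers need Ps = 136/9 + (1/9)·206 = 38.
The subsidy must fill the gap: s = Ps − Pb = 38 − 32 = 6.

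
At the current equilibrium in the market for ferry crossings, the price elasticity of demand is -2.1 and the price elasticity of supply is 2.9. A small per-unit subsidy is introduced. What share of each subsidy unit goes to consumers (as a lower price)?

Consumer share = 0.58

For a small subsidy around the equilibrium, the benefit split depends on the relative slopes, which at a point are proportional to the elasticities.
Buyer share = εs/(εs + |εd|) = 2.9/(2.9 + 2.1) = 0.58; seller share = |εd|/(εs + |εd|) = 0.42.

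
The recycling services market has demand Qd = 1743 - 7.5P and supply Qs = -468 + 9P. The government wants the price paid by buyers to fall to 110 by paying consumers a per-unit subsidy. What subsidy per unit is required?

Required subsidy s = 44 per unit

At a buyer price of 110, quantity demanded is 1743 − 7.5·110 = 918.
Sellers supply 918 only when they receive Ps with -468 + 9·Ps = 918, i.e. Ps = 154.
s = Ps − Pb = 154 − 110 = 44.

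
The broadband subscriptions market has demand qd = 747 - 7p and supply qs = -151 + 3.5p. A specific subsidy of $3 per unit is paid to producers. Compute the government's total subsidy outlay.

Pre-subsidy: 747 - 7p = -151 + 3.5p gives p* = 1796/21, q* = 445/3.
With the subsidy, sellers receive ps = pb + 3 for each unit, where pb is the price buyers pay.
Supply in terms of pb becomes qs = -151 + 3.5(pb + 3) = -140.5 + 3.5pb. Setting this equal to demand: 747 - 7pb = -140.5 + 3.5pb, so pb = 1775/21.
Sellers receive ps = 1775/21 + 3 = 1838/21; q' = 747 − 7·(1775/21) = 466/3.
Government outlay = subsidy × quantity = 3 × 466/3 = 466.

Government cost = $466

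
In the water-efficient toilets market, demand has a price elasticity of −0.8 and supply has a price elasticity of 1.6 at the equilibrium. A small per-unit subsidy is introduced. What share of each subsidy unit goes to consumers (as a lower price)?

For a small subsidy around the equilibrium, the benefit split depends on the relative slopes, which at a point are proportional to the elasticities.
Buyer share = εs/(εs + |εd|) = 1.6/(1.6 + 0.8) = 2/3; seller share = |εd|/(εs + |εd|) = 1/3.

Consumer share = 2/3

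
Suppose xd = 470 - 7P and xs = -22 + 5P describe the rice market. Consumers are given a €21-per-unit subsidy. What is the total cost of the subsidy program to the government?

Pre-subsidy: 470 - 7P = -22 + 5P gives P* = 41, x* = 183.
With the rebate, buyers effectively pay Pb = Ps − 21, where Ps is the price sellers receive.
Demand in terms of Ps becomes xd = 470 − 7(Ps − 21) = 617 - 7Ps. Setting this equal to supply: 617 - 7Ps = -22 + 5Ps, so Ps = 53.25.
Buyers pay Pb = 53.25 − 21 = 32.25; x' = -22 + 5·53.25 = 244.25.
Government outlay = subsidy × quantity = 21 × 244.25 = 5129.25.

Government cost = €5129.25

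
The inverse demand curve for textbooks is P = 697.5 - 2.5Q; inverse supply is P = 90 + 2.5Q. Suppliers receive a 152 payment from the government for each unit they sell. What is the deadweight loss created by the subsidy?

Pre-subsidy: 697.5 - 2.5Q = 90 + 2.5Q gives Q* = 121.5 and P* = 393.75.
With the subsidy, sellers receive Ps = Pb + 152 for each unit, where Pb is the price buyers pay.
On the curves, Pb = 697.5 - 2.5Q and Ps = 90 + 2.5Q; the wedge Ps − Pb = 152 gives 90 + 2.5Q − (697.5 - 2.5Q) = 152, so Q' = 151.9.
Then Pb = 697.5 − 2.5·151.9 = 317.75 and Ps = 90 + 2.5·151.9 = 469.75.
The subsidy expands output by 151.9 − 121.5 = 30.4 past the efficient level; on those units the gap between marginal cost and willingness to pay runs from 0 up to 152.
DWL = ½ × 152 × 30.4 = 2310.4.

Deadweight loss = 2310.4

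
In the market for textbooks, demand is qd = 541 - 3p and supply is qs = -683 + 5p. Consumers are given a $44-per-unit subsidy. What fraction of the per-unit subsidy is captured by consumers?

Consumer share = 0.625

Pre-subsidy: 541 - 3p = -683 + 5p gives p* = 153, q* = 82.
With the rebate, buyers effectively pay pb = ps − 44, where ps is the price sellers receive.
Demand in terms of ps becomes qd = 541 − 3(ps − 44) = 673 - 3ps. Setting this equal to supply: 673 - 3ps = -683 + 5ps, so ps = 169.5.
Buyers pay pb = 169.5 − 44 = 125.5; q' = -683 + 5·169.5 = 164.5.
Buyers' price falls by p* − pb = 153 − 125.5 = 27.5; sellers' price rises by ps − p* = 169.5 − 153 = 16.5.
So consumers capture 27.5/44 = 0.625 of each unit of subsidy.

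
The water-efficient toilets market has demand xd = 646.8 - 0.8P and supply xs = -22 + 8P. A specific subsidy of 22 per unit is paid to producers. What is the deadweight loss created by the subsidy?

Deadweight loss = 176

Pre-subsidy: 646.8 - 0.8P = -22 + 8P gives P* = 76, x* = 586.
With the subsidy, sellers receive Ps = Pb + 22 for each unit, where Pb is the price buyers pay.
Supply in terms of Pb becomes xs = -22 + 8(Pb + 22) = 154 + 8Pb. Setting this equal to demand: 646.8 - 0.8Pb = 154 + 8Pb, so Pb = 56.
Sellers receive Ps = 56 + 22 = 78; x' = 646.8 − 0.8·56 = 602.
The subsidy expands output by 602 − 586 = 16 past the efficient level; on those units the gap between marginal cost and willingness to pay runs from 0 up to 22.
DWL = ½ × 22 × 16 = 176.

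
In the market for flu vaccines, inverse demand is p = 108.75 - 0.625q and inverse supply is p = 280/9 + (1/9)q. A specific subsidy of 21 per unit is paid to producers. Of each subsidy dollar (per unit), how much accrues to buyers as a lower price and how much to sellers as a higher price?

Buyers gain 945/53 per unit; sellers gain 168/53 per unit

Pre-subsidy: 108.75 - 0.625q = 280/9 + (1/9)q gives q* = 5590/53 and p* = 2270/53.
With the subsidy, sellers receive ps = pb + 21 for each unit, where pb is the price buyers pay.
On the curves, pb = 108.75 - 0.625q and ps = 280/9 + (1/9)q; the wedge ps − pb = 21 gives 280/9 + (1/9)q − (108.75 - 0.625q) = 21, so q' = 134.
Then pb = 108.75 − 0.625·134 = 25 and ps = 280/9 + (1/9)·134 = 46.
Buyers' price falls by p* − pb = 2270/53 − 25 = 945/53; sellers' price rises by ps − p* = 46 − 2270/53 = 168/53.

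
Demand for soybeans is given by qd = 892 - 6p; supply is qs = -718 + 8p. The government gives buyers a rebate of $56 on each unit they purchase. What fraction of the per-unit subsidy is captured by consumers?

Consumer share = 4/7

Pre-subsidy: 892 - 6p = -718 + 8p gives p* = 115, q* = 202.
With the rebate, buyers effectively pay pb = ps − 56, where ps is the price sellers receive.
Demand in terms of ps becomes qd = 892 − 6(ps − 56) = 1228 - 6ps. Setting this equal to supply: 1228 - 6ps = -718 + 8ps, so ps = 139.
Buyers pay pb = 139 − 56 = 83; q' = -718 + 8·139 = 394.
Buyers' price falls by p* − pb = 115 − 83 = 32; sellers' price rises by ps − p* = 139 − 115 = 24.
So consumers capture 32/56 = 4/7 of each unit of subsidy.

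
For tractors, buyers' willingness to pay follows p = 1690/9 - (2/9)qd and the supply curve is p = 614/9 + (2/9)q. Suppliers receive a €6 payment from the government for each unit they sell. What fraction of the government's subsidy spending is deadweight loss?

DWL / government spending = 27/1130

Pre-subsidy: 1690/9 - (2/9)q = 614/9 + (2/9)q gives q* = 269 and p* = 128.
With the subsidy, sellers receive ps = pb + 6 for each unit, where pb is the price buyers pay.
On the curves, pb = 1690/9 - (2/9)q and ps = 614/9 + (2/9)q; the wedge ps − pb = 6 gives 614/9 + (2/9)q − (1690/9 - (2/9)q) = 6, so q' = 282.5.
Then pb = 1690/9 − (2/9)·282.5 = 125 and ps = 614/9 + (2/9)·282.5 = 131.
ΔCS = ½(269 + 282.5)(128 − 125) = 827.25; ΔPS = ½(269 + 282.5)(131 − 128) = 827.25.
Government spending = 6 × 282.5 = 1695.
DWL = ½ × 6 × (282.5 − 269) = 40.5; fraction = 40.5 / 1695 = 27/1130.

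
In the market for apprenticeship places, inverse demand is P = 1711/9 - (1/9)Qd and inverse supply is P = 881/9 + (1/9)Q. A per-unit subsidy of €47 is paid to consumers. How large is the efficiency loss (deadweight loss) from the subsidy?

Deadweight loss = €4970.25

Pre-subsidy: 1711/9 - (1/9)Q = 881/9 + (1/9)Q gives Q* = 415 and P* = 144.
With the rebate, buyers effectively pay Pb = Ps − 47, where Ps is the price sellers receive.
On the curves, Pb = 1711/9 - (1/9)Q and Ps = 881/9 + (1/9)Q; the wedge Ps − Pb = 47 gives 881/9 + (1/9)Q − (1711/9 - (1/9)Q) = 47, so Q' = 626.5.
Then Pb = 1711/9 − (1/9)·626.5 = 120.5 and Ps = 881/9 + (1/9)·626.5 = 167.5.
The subsidy expands output by 626.5 − 415 = 211.5 past the efficient level; on those units the gap between marginal cost and willingness to pay runs from 0 up to 47.
DWL = ½ × 47 × 211.5 = 4970.25.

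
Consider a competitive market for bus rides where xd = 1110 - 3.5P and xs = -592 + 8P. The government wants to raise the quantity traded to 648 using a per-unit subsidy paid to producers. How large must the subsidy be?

Required subsidy s = 23 per unit

At x = 648, invert demand for the buyer price: Pb = (1110 − 648)/3.5 = 132; invert supply for the seller price: Ps = (648 − (-592))/8 = 155.
The subsidy must fill the gap: s = Ps − Pb = 155 − 132 = 23.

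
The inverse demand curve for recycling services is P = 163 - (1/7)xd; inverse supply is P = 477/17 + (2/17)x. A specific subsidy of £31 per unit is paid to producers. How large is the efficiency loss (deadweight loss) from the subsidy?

Deadweight loss = £1844.5

Pre-subsidy: 163 - (1/7)x = 477/17 + (2/17)x gives x* = 518 and P* = 89.
With the subsidy, sellers receive Ps = Pb + 31 for each unit, where Pb is the price buyers pay.
On the curves, Pb = 163 - (1/7)x and Ps = 477/17 + (2/17)x; the wedge Ps − Pb = 31 gives 477/17 + (2/17)x − (163 - (1/7)x) = 31, so x' = 637.
Then Pb = 163 − (1/7)·637 = 72 and Ps = 477/17 + (2/17)·637 = 103.
The subsidy expands output by 637 − 518 = 119 past the efficient level; on those units the gap between marginal cost and willingness to pay runs from 0 up to 31.
DWL = ½ × 31 × 119 = 1844.5.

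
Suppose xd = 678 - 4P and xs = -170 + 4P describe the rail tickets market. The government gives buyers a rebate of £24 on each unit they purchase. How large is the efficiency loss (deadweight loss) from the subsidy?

Deadweight loss = £576

Pre-subsidy: 678 - 4P = -170 + 4P gives P* = 106, x* = 254.
With the rebate, buyers effectively pay Pb = Ps − 24, where Ps is the price sellers receive.
Demand in terms of Ps becomes xd = 678 − 4(Ps − 24) = 774 - 4Ps. Setting this equal to supply: 774 - 4Ps = -170 + 4Ps, so Ps = 118.
Buyers pay Pb = 118 − 24 = 94; x' = -170 + 4·118 = 302.
The subsidy expands output by 302 − 254 = 48 past the efficient level; on those units the gap between marginal cost and willingness to pay runs from 0 up to 24.
DWL = ½ × 24 × 48 = 576.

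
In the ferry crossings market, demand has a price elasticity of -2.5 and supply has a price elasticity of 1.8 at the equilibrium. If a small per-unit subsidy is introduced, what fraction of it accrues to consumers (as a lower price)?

For a small subsidy around the equilibrium, the benefit split depends on the relative slopes, which at a point are proportional to the elasticities.
Buyer share = εs/(εs + |εd|) = 1.8/(1.8 + 2.5) = 18/43; seller share = |εd|/(εs + |εd|) = 25/43.

Consumer share = 18/43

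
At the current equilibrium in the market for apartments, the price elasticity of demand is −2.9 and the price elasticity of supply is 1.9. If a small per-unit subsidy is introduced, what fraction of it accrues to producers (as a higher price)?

For a small subsidy around the equilibrium, the benefit split depends on the relative slopes, which at a point are proportional to the elasticities.
Buyer share = εs/(εs + |εd|) = 1.9/(1.9 + 2.9) = 19/48; seller share = |εd|/(εs + |εd|) = 29/48.
So producers capture 29/48 of the subsidy.

Producer share = 29/48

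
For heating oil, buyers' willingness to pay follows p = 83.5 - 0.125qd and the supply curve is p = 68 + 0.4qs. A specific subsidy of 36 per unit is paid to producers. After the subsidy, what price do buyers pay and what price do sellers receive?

Pre-subsidy: 83.5 - 0.125q = 68 + 0.4q gives q* = 620/21 and p* = 1676/21.
With the subsidy, sellers receive ps = pb + 36 for each unit, where pb is the price buyers pay.
On the curves, pb = 83.5 - 0.125q and ps = 68 + 0.4q; the wedge ps − pb = 36 gives 68 + 0.4q − (83.5 - 0.125q) = 36, so q' = 2060/21.
Then pb = 83.5 − 0.125·(2060/21) = 1496/21 and ps = 68 + 0.4·(2060/21) = 2252/21.

Buyers pay 1496/21; sellers receive 2252/21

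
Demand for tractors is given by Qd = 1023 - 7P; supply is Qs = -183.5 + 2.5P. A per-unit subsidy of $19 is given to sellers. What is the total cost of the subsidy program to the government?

Pre-subsidy: 1023 - 7P = -183.5 + 2.5P gives P* = 127, Q* = 134.
With the subsidy, sellers receive Ps = Pb + 19 for each unit, where Pb is the price buyers pay.
Supply in terms of Pb becomes Qs = -183.5 + 2.5(Pb + 19) = -136 + 2.5Pb. Setting this equal to demand: 1023 - 7Pb = -136 + 2.5Pb, so Pb = 122.
Sellers receive Ps = 122 + 19 = 141; Q' = 1023 − 7·122 = 169.
Government outlay = subsidy × quantity = 19 × 169 = 3211.

Government cost = $3211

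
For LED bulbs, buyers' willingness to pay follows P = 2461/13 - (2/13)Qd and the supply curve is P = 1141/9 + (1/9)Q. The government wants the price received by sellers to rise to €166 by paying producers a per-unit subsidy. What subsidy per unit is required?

Required subsidy s = €31 per unit

At a seller price of 166, quantity supplied is -1141 + 9·166 = 353.
Buyers absorb 353 only when they pay Pb = 2461/13 − (2/13)·353 = 135.
s = Ps − Pb = 166 − 135 = 31.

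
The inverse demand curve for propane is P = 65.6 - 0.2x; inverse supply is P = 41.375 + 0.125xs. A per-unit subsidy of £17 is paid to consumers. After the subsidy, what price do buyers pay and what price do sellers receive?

Buyers pay 523/13; sellers receive 744/13

Pre-subsidy: 65.6 - 0.2x = 41.375 + 0.125x gives x* = 969/13 and P* = 659/13.
With the rebate, buyers effectively pay Pb = Ps − 17, where Ps is the price sellers receive.
On the curves, Pb = 65.6 - 0.2x and Ps = 41.375 + 0.125x; the wedge Ps − Pb = 17 gives 41.375 + 0.125x − (65.6 - 0.2x) = 17, so x' = 1649/13.
Then Pb = 65.6 − 0.2·(1649/13) = 523/13 and Ps = 41.375 + 0.125·(1649/13) = 744/13.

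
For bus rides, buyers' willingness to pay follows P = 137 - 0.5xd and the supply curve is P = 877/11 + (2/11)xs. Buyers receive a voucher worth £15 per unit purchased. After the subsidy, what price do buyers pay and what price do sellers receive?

Buyers pay £84; sellers receive £99

Pre-subsidy: 137 - 0.5x = 877/11 + (2/11)x gives x* = 84 and P* = 95.
With the rebate, buyers effectively pay Pb = Ps − 15, where Ps is the price sellers receive.
On the curves, Pb = 137 - 0.5x and Ps = 877/11 + (2/11)x; the wedge Ps − Pb = 15 gives 877/11 + (2/11)x − (137 - 0.5x) = 15, so x' = 106.
Then Pb = 137 − 0.5·106 = 84 and Ps = 877/11 + (2/11)·106 = 99.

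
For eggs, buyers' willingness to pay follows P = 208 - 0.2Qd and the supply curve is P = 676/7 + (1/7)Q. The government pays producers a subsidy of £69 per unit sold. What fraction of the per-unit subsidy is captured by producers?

Producer share = 5/12

Pre-subsidy: 208 - 0.2Q = 676/7 + (1/7)Q gives Q* = 325 and P* = 143.
With the subsidy, sellers receive Ps = Pb + 69 for each unit, where Pb is the price buyers pay.
On the curves, Pb = 208 - 0.2Q and Ps = 676/7 + (1/7)Q; the wedge Ps − Pb = 69 gives 676/7 + (1/7)Q − (208 - 0.2Q) = 69, so Q' = 526.25.
Then Pb = 208 − 0.2·526.25 = 102.75 and Ps = 676/7 + (1/7)·526.25 = 171.75.
Buyers' price falls by P* − Pb = 143 − 102.75 = 40.25; sellers' price rises by Ps − P* = 171.75 − 143 = 28.75.
So producers capture 28.75/69 = 5/12 of each unit of subsidy.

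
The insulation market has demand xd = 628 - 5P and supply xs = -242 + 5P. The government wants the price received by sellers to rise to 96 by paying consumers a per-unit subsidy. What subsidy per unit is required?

Required subsidy s = 18 per unit

At a seller price of 96, quantity supplied is -242 + 5·96 = 238.
Buyers absorb 238 only when they pay Pb with 628 − 5·Pb = 238, i.e. Pb = 78.
s = Ps − Pb = 96 − 78 = 18.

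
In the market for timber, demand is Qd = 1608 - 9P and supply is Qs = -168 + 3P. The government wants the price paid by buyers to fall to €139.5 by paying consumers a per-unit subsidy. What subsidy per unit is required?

At a buyer price of 139.5, quantity demanded is 1608 − 9·139.5 = 352.5.
Sellers supply 352.5 only when they receive Ps with -168 + 3·Ps = 352.5, i.e. Ps = 173.5.
s = Ps − Pb = 173.5 − 139.5 = 34.

Required subsidy s = €34 per unit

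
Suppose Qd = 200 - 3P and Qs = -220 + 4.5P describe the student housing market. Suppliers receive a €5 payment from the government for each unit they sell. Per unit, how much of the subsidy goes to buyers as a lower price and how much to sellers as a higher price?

Pre-subsidy: 200 - 3P = -220 + 4.5P gives P* = 56, Q* = 32.
With the subsidy, sellers receive Ps = Pb + 5 for each unit, where Pb is the price buyers pay.
Supply in terms of Pb becomes Qs = -220 + 4.5(Pb + 5) = -197.5 + 4.5Pb. Setting this equal to demand: 200 - 3Pb = -197.5 + 4.5Pb, so Pb = 53.
Sellers receive Ps = 53 + 5 = 58; Q' = 200 − 3·53 = 41.
Buyers' price falls by P* − Pb = 56 − 53 = 3; sellers' price rises by Ps − P* = 58 − 56 = 2.

Buyers gain €3 per unit; sellers gain €2 per unit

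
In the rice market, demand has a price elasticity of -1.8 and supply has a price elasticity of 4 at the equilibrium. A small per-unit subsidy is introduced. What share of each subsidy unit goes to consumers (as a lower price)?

Consumer share = 20/29

For a small subsidy around the equilibrium, the benefit split depends on the relative slopes, which at a point are proportional to the elasticities.
Buyer share = εs/(εs + |εd|) = 4/(4 + 1.8) = 20/29; seller share = |εd|/(εs + |εd|) = 9/29.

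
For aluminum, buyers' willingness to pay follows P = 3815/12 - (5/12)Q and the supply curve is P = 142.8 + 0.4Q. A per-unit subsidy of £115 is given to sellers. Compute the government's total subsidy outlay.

Pre-subsidy: 3815/12 - (5/12)Q = 142.8 + 0.4Q gives Q* = 1501/7 and P* = 1600/7.
With the subsidy, sellers receive Ps = Pb + 115 for each unit, where Pb is the price buyers pay.
On the curves, Pb = 3815/12 - (5/12)Q and Ps = 142.8 + 0.4Q; the wedge Ps − Pb = 115 gives 142.8 + 0.4Q − (3815/12 - (5/12)Q) = 115, so Q' = 17407/49.
Then Pb = 3815/12 − (5/12)·(17407/49) = 8325/49 and Ps = 142.8 + 0.4·(17407/49) = 13960/49.
Government outlay = subsidy × quantity = 115 × 17407/49 = 2001805/49.

Government cost = 2001805/49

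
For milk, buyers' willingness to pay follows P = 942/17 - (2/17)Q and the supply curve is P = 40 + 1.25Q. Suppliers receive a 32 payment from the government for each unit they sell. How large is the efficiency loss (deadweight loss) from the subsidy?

Deadweight loss = 34816/93

Pre-subsidy: 942/17 - (2/17)Q = 40 + 1.25Q gives Q* = 1048/93 and P* = 5030/93.
With the subsidy, sellers receive Ps = Pb + 32 for each unit, where Pb is the price buyers pay.
On the curves, Pb = 942/17 - (2/17)Q and Ps = 40 + 1.25Q; the wedge Ps − Pb = 32 gives 40 + 1.25Q − (942/17 - (2/17)Q) = 32, so Q' = 104/3.
Then Pb = 942/17 − (2/17)·(104/3) = 154/3 and Ps = 40 + 1.25·(104/3) = 250/3.
The subsidy expands output by 104/3 − 1048/93 = 2176/93 past the efficient level; on those units the gap between marginal cost and willingness to pay runs from 0 up to 32.
DWL = ½ × 32 × 2176/93 = 34816/93.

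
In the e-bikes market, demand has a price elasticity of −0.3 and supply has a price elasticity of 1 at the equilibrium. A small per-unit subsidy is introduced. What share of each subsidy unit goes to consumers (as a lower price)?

Consumer share = 10/13

For a small subsidy around the equilibrium, the benefit split depends on the relative slopes, which at a point are proportional to the elasticities.
Buyer share = εs/(εs + |εd|) = 1/(1 + 0.3) = 10/13; seller share = |εd|/(εs + |εd|) = 3/13.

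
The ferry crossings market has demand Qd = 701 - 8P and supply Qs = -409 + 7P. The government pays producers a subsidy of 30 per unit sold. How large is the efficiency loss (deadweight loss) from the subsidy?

Deadweight loss = 1680

Pre-subsidy: 701 - 8P = -409 + 7P gives P* = 74, Q* = 109.
With the subsidy, sellers receive Ps = Pb + 30 for each unit, where Pb is the price buyers pay.
Supply in terms of Pb becomes Qs = -409 + 7(Pb + 30) = -199 + 7Pb. Setting this equal to demand: 701 - 8Pb = -199 + 7Pb, so Pb = 60.
Sellers receive Ps = 60 + 30 = 90; Q' = 701 − 8·60 = 221.
The subsidy expands output by 221 − 109 = 112 past the efficient level; on those units the gap between marginal cost and willingness to pay runs from 0 up to 30.
DWL = ½ × 30 × 112 = 1680.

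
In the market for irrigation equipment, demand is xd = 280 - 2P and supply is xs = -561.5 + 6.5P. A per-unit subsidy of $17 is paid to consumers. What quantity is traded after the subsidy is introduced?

Pre-subsidy: 280 - 2P = -561.5 + 6.5P gives P* = 99, x* = 82.
With the rebate, buyers effectively pay Pb = Ps − 17, where Ps is the price sellers receive.
Demand in terms of Ps becomes xd = 280 − 2(Ps − 17) = 314 - 2Ps. Setting this equal to supply: 314 - 2Ps = -561.5 + 6.5Ps, so Ps = 103.
Buyers pay Pb = 103 − 17 = 86; x' = -561.5 + 6.5·103 = 108.

x' = 108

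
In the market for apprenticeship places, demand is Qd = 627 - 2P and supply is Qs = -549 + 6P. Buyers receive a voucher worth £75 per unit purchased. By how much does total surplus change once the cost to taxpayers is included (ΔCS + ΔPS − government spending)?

Net change in total surplus = -£4218.75

Pre-subsidy: 627 - 2P = -549 + 6P gives P* = 147, Q* = 333.
With the rebate, buyers effectively pay Pb = Ps − 75, where Ps is the price sellers receive.
Demand in terms of Ps becomes Qd = 627 − 2(Ps − 75) = 777 - 2Ps. Setting this equal to supply: 777 - 2Ps = -549 + 6Ps, so Ps = 165.75.
Buyers pay Pb = 165.75 − 75 = 90.75; Q' = -549 + 6·165.75 = 445.5.
ΔCS = ½(333 + 445.5)(147 − 90.75) = 21895.3125; ΔPS = ½(333 + 445.5)(165.75 − 147) = 7298.4375.
Government spending = 75 × 445.5 = 33412.5.
Net change = 21895.3125 + 7298.4375 − 33412.5 = -4218.75. The loss equals the DWL triangle ½·75·112.5.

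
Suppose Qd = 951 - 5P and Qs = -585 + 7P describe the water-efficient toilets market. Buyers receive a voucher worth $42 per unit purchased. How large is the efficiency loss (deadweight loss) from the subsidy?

Deadweight loss = $2572.5

Pre-subsidy: 951 - 5P = -585 + 7P gives P* = 128, Q* = 311.
With the rebate, buyers effectively pay Pb = Ps − 42, where Ps is the price sellers receive.
Demand in terms of Ps becomes Qd = 951 − 5(Ps − 42) = 1161 - 5Ps. Setting this equal to supply: 1161 - 5Ps = -585 + 7Ps, so Ps = 145.5.
Buyers pay Pb = 145.5 − 42 = 103.5; Q' = -585 + 7·145.5 = 433.5.
The subsidy expands output by 433.5 − 311 = 122.5 past the efficient level; on those units the gap between marginal cost and willingness to pay runs from 0 up to 42.
DWL = ½ × 42 × 122.5 = 2572.5.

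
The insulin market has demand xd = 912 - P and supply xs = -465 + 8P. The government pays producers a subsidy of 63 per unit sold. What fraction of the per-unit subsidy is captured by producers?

Producer share = 1/9

Pre-subsidy: 912 - P = -465 + 8P gives P* = 153, x* = 759.
With the subsidy, sellers receive Ps = Pb + 63 for each unit, where Pb is the price buyers pay.
Supply in terms of Pb becomes xs = -465 + 8(Pb + 63) = 39 + 8Pb. Setting this equal to demand: 912 - Pb = 39 + 8Pb, so Pb = 97.
Sellers receive Ps = 97 + 63 = 160; x' = 912 − 1·97 = 815.
Buyers' price falls by P* − Pb = 153 − 97 = 56; sellers' price rises by Ps − P* = 160 − 153 = 7.
So producers capture 7/63 = 1/9 of each unit of subsidy.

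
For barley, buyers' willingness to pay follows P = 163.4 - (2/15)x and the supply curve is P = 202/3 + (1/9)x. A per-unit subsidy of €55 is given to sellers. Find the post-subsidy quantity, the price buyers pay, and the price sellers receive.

x' = 618; buyers pay €81; sellers receive €136

Pre-subsidy: 163.4 - (2/15)x = 202/3 + (1/9)x gives x* = 393 and P* = 111.
With the subsidy, sellers receive Ps = Pb + 55 for each unit, where Pb is the price buyers pay.
On the curves, Pb = 163.4 - (2/15)x and Ps = 202/3 + (1/9)x; the wedge Ps − Pb = 55 gives 202/3 + (1/9)x − (163.4 - (2/15)x) = 55, so x' = 618.
Then Pb = 163.4 − (2/15)·618 = 81 and Ps = 202/3 + (1/9)·618 = 136.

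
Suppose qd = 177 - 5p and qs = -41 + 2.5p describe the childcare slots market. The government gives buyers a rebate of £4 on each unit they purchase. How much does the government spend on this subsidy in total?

Pre-subsidy: 177 - 5p = -41 + 2.5p gives p* = 436/15, q* = 95/3.
With the rebate, buyers effectively pay pb = ps − 4, where ps is the price sellers receive.
Demand in terms of ps becomes qd = 177 − 5(ps − 4) = 197 - 5ps. Setting this equal to supply: 197 - 5ps = -41 + 2.5ps, so ps = 476/15.
Buyers pay pb = 476/15 − 4 = 416/15; q' = -41 + 2.5·(476/15) = 115/3.
Government outlay = subsidy × quantity = 4 × 115/3 = 460/3.

Government cost = 460/3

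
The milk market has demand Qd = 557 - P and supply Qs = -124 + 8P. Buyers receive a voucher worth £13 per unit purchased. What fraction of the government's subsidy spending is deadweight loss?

Pre-subsidy: 557 - P = -124 + 8P gives P* = 227/3, Q* = 1444/3.
With the rebate, buyers effectively pay Pb = Ps − 13, where Ps is the price sellers receive.
Demand in terms of Ps becomes Qd = 557 − 1(Ps − 13) = 570 - Ps. Setting this equal to supply: 570 - Ps = -124 + 8Ps, so Ps = 694/9.
Buyers pay Pb = 694/9 − 13 = 577/9; Q' = -124 + 8·(694/9) = 4436/9.
ΔCS = ½(1444/3 + 4436/9)(227/3 − 577/9) = 455936/81; ΔPS = ½(1444/3 + 4436/9)(694/9 − 227/3) = 56992/81.
Government spending = 13 × 4436/9 = 57668/9.
DWL = ½ × 13 × (4436/9 − 1444/3) = 676/9; fraction = (676/9) / (57668/9) = 13/1109.

DWL / government spending = 13/1109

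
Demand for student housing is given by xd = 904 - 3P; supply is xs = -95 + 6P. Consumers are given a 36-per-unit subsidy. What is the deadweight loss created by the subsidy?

Deadweight loss = 1296

Pre-subsidy: 904 - 3P = -95 + 6P gives P* = 111, x* = 571.
With the rebate, buyers effectively pay Pb = Ps − 36, where Ps is the price sellers receive.
Demand in terms of Ps becomes xd = 904 − 3(Ps − 36) = 1012 - 3Ps. Setting this equal to supply: 1012 - 3Ps = -95 + 6Ps, so Ps = 123.
Buyers pay Pb = 123 − 36 = 87; x' = -95 + 6·123 = 643.
The subsidy expands output by 643 − 571 = 72 past the efficient level; on those units the gap between marginal cost and willingness to pay runs from 0 up to 36.
DWL = ½ × 36 × 72 = 1296.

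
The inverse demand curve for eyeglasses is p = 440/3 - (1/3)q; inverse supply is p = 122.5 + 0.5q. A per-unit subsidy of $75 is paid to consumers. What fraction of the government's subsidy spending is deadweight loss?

DWL / government spending = 45/119

Pre-subsidy: 440/3 - (1/3)q = 122.5 + 0.5q gives q* = 29 and p* = 137.
With the rebate, buyers effectively pay pb = ps − 75, where ps is the price sellers receive.
On the curves, pb = 440/3 - (1/3)q and ps = 122.5 + 0.5q; the wedge ps − pb = 75 gives 122.5 + 0.5q − (440/3 - (1/3)q) = 75, so q' = 119.
Then pb = 440/3 − (1/3)·119 = 107 and ps = 122.5 + 0.5·119 = 182.
ΔCS = ½(29 + 119)(137 − 107) = 2220; ΔPS = ½(29 + 119)(182 − 137) = 3330.
Government spending = 75 × 119 = 8925.
DWL = ½ × 75 × (119 − 29) = 3375; fraction = 3375 / 8925 = 45/119.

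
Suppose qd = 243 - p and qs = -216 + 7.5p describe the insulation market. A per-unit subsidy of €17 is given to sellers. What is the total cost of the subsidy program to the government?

Pre-subsidy: 243 - p = -216 + 7.5p gives p* = 54, q* = 189.
With the subsidy, sellers receive ps = pb + 17 for each unit, where pb is the price buyers pay.
Supply in terms of pb becomes qs = -216 + 7.5(pb + 17) = -88.5 + 7.5pb. Setting this equal to demand: 243 - pb = -88.5 + 7.5pb, so pb = 39.
Sellers receive ps = 39 + 17 = 56; q' = 243 − 1·39 = 204.
Government outlay = subsidy × quantity = 17 × 204 = 3468.

Government cost = €3468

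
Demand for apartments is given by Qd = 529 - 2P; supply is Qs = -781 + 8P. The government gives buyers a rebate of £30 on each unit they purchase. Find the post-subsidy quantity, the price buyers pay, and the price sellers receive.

Q' = 315; buyers pay £107; sellers receive £137

Pre-subsidy: 529 - 2P = -781 + 8P gives P* = 131, Q* = 267.
With the rebate, buyers effectively pay Pb = Ps − 30, where Ps is the price sellers receive.
Demand in terms of Ps becomes Qd = 529 − 2(Ps − 30) = 589 - 2Ps. Setting this equal to supply: 589 - 2Ps = -781 + 8Ps, so Ps = 137.
Buyers pay Pb = 137 − 30 = 107; Q' = -781 + 8·137 = 315.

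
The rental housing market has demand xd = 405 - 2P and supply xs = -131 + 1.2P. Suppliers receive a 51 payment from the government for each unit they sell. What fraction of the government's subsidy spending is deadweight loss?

Pre-subsidy: 405 - 2P = -131 + 1.2P gives P* = 167.5, x* = 70.
With the subsidy, sellers receive Ps = Pb + 51 for each unit, where Pb is the price buyers pay.
Supply in terms of Pb becomes xs = -131 + 1.2(Pb + 51) = -69.8 + 1.2Pb. Setting this equal to demand: 405 - 2Pb = -69.8 + 1.2Pb, so Pb = 148.375.
Sellers receive Ps = 148.375 + 51 = 199.375; x' = 405 − 2·148.375 = 108.25.
ΔCS = ½(70 + 108.25)(167.5 − 148.375) = 1704.515625; ΔPS = ½(70 + 108.25)(199.375 − 167.5) = 2840.859375.
Government spending = 51 × 108.25 = 5520.75.
DWL = ½ × 51 × (108.25 − 70) = 975.375; fraction = 975.375 / 5520.75 = 153/866.

DWL / government spending = 153/866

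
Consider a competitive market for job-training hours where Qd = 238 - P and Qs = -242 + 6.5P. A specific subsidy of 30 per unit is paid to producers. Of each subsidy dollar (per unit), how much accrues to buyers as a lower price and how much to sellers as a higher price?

Pre-subsidy: 238 - P = -242 + 6.5P gives P* = 64, Q* = 174.
With the subsidy, sellers receive Ps = Pb + 30 for each unit, where Pb is the price buyers pay.
Supply in terms of Pb becomes Qs = -242 + 6.5(Pb + 30) = -47 + 6.5Pb. Setting this equal to demand: 238 - Pb = -47 + 6.5Pb, so Pb = 38.
Sellers receive Ps = 38 + 30 = 68; Q' = 238 − 1·38 = 200.
Buyers' price falls by P* − Pb = 64 − 38 = 26; sellers' price rises by Ps − P* = 68 − 64 = 4.

Buyers gain 26 per unit; sellers gain 4 per unit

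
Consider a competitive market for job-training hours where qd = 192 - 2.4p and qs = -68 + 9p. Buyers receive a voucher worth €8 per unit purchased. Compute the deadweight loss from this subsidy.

Deadweight loss = 1152/19

Pre-subsidy: 192 - 2.4p = -68 + 9p gives p* = 1300/57, q* = 2608/19.
With the rebate, buyers effectively pay pb = ps − 8, where ps is the price sellers receive.
Demand in terms of ps becomes qd = 192 − 2.4(ps − 8) = 211.2 - 2.4ps. Setting this equal to supply: 211.2 - 2.4ps = -68 + 9ps, so ps = 1396/57.
Buyers pay pb = 1396/57 − 8 = 940/57; q' = -68 + 9·(1396/57) = 2896/19.
The subsidy expands output by 2896/19 − 2608/19 = 288/19 past the efficient level; on those units the gap between marginal cost and willingness to pay runs from 0 up to 8.
DWL = ½ × 8 × 288/19 = 1152/19.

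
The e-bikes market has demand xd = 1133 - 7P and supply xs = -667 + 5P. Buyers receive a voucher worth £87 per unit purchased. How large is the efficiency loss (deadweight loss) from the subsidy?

Deadweight loss = £11038.125

Pre-subsidy: 1133 - 7P = -667 + 5P gives P* = 150, x* = 83.
With the rebate, buyers effectively pay Pb = Ps − 87, where Ps is the price sellers receive.
Demand in terms of Ps becomes xd = 1133 − 7(Ps − 87) = 1742 - 7Ps. Setting this equal to supply: 1742 - 7Ps = -667 + 5Ps, so Ps = 200.75.
Buyers pay Pb = 200.75 − 87 = 113.75; x' = -667 + 5·200.75 = 336.75.
The subsidy expands output by 336.75 − 83 = 253.75 past the efficient level; on those units the gap between marginal cost and willingness to pay runs from 0 up to 87.
DWL = ½ × 87 × 253.75 = 11038.125.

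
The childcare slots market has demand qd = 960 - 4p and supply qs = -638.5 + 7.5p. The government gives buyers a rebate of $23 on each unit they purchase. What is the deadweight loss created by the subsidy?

Deadweight loss = $690

Pre-subsidy: 960 - 4p = -638.5 + 7.5p gives p* = 139, q* = 404.
With the rebate, buyers effectively pay pb = ps − 23, where ps is the price sellers receive.
Demand in terms of ps becomes qd = 960 − 4(ps − 23) = 1052 - 4ps. Setting this equal to supply: 1052 - 4ps = -638.5 + 7.5ps, so ps = 147.
Buyers pay pb = 147 − 23 = 124; q' = -638.5 + 7.5·147 = 464.
The subsidy expands output by 464 − 404 = 60 past the efficient level; on those units the gap between marginal cost and willingness to pay runs from 0 up to 23.
DWL = ½ × 23 × 60 = 690.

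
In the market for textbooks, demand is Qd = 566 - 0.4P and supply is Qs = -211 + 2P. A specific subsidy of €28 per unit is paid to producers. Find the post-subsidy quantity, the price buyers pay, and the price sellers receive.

Pre-subsidy: 566 - 0.4P = -211 + 2P gives P* = 323.75, Q* = 436.5.
With the subsidy, sellers receive Ps = Pb + 28 for each unit, where Pb is the price buyers pay.
Supply in terms of Pb becomes Qs = -211 + 2(Pb + 28) = -155 + 2Pb. Setting this equal to demand: 566 - 0.4Pb = -155 + 2Pb, so Pb = 3605/12.
Sellers receive Ps = 3605/12 + 28 = 3941/12; Q' = 566 − 0.4·(3605/12) = 2675/6.

Q' = 2675/6; buyers pay 3605/12; sellers receive 3941/12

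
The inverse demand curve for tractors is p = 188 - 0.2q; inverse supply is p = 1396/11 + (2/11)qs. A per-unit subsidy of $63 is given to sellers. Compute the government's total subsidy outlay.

Government cost = $20475

Pre-subsidy: 188 - 0.2q = 1396/11 + (2/11)q gives q* = 160 and p* = 156.
With the subsidy, sellers receive ps = pb + 63 for each unit, where pb is the price buyers pay.
On the curves, pb = 188 - 0.2q and ps = 1396/11 + (2/11)q; the wedge ps − pb = 63 gives 1396/11 + (2/11)q − (188 - 0.2q) = 63, so q' = 325.
Then pb = 188 − 0.2·325 = 123 and ps = 1396/11 + (2/11)·325 = 186.
Government outlay = subsidy × quantity = 63 × 325 = 20475.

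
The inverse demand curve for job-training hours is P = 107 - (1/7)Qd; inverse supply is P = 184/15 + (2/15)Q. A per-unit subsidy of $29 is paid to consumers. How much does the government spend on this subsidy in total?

Pre-subsidy: 107 - (1/7)Q = 184/15 + (2/15)Q gives Q* = 343 and P* = 58.
With the rebate, buyers effectively pay Pb = Ps − 29, where Ps is the price sellers receive.
On the curves, Pb = 107 - (1/7)Q and Ps = 184/15 + (2/15)Q; the wedge Ps − Pb = 29 gives 184/15 + (2/15)Q − (107 - (1/7)Q) = 29, so Q' = 448.
Then Pb = 107 − (1/7)·448 = 43 and Ps = 184/15 + (2/15)·448 = 72.
Government outlay = subsidy × quantity = 29 × 448 = 12992.

Government cost = $12992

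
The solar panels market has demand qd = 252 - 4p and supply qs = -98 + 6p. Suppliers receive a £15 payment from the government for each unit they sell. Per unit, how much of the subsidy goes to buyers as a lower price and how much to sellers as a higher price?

Buyers gain £9 per unit; sellers gain £6 per unit

Pre-subsidy: 252 - 4p = -98 + 6p gives p* = 35, q* = 112.
With the subsidy, sellers receive ps = pb + 15 for each unit, where pb is the price buyers pay.
Supply in terms of pb becomes qs = -98 + 6(pb + 15) = -8 + 6pb. Setting this equal to demand: 252 - 4pb = -8 + 6pb, so pb = 26.
Sellers receive ps = 26 + 15 = 41; q' = 252 − 4·26 = 148.
Buyers' price falls by p* − pb = 35 − 26 = 9; sellers' price rises by ps − p* = 41 − 35 = 6.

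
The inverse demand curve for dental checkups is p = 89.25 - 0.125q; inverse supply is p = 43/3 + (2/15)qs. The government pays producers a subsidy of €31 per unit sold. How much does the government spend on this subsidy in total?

Pre-subsidy: 89.25 - 0.125q = 43/3 + (2/15)q gives q* = 290 and p* = 53.
With the subsidy, sellers receive ps = pb + 31 for each unit, where pb is the price buyers pay.
On the curves, pb = 89.25 - 0.125q and ps = 43/3 + (2/15)q; the wedge ps − pb = 31 gives 43/3 + (2/15)q − (89.25 - 0.125q) = 31, so q' = 410.
Then pb = 89.25 − 0.125·410 = 38 and ps = 43/3 + (2/15)·410 = 69.
Government outlay = subsidy × quantity = 31 × 410 = 12710.

Government cost = €12710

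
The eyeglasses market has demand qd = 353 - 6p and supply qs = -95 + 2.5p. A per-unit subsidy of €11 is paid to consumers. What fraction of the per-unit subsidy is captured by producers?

Producer share = 12/17

Pre-subsidy: 353 - 6p = -95 + 2.5p gives p* = 896/17, q* = 625/17.
With the rebate, buyers effectively pay pb = ps − 11, where ps is the price sellers receive.
Demand in terms of ps becomes qd = 353 − 6(ps − 11) = 419 - 6ps. Setting this equal to supply: 419 - 6ps = -95 + 2.5ps, so ps = 1028/17.
Buyers pay pb = 1028/17 − 11 = 841/17; q' = -95 + 2.5·(1028/17) = 955/17.
Buyers' price falls by p* − pb = 896/17 − 841/17 = 55/17; sellers' price rises by ps − p* = 1028/17 − 896/17 = 132/17.
So producers capture (132/17)/11 = 12/17 of each unit of subsidy.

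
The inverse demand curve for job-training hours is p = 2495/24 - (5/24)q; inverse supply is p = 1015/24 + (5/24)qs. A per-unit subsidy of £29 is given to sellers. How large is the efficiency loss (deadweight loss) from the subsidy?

Pre-subsidy: 2495/24 - (5/24)q = 1015/24 + (5/24)q gives q* = 148 and p* = 73.125.
With the subsidy, sellers receive ps = pb + 29 for each unit, where pb is the price buyers pay.
On the curves, pb = 2495/24 - (5/24)q and ps = 1015/24 + (5/24)q; the wedge ps − pb = 29 gives 1015/24 + (5/24)q − (2495/24 - (5/24)q) = 29, so q' = 217.6.
Then pb = 2495/24 − (5/24)·217.6 = 58.625 and ps = 1015/24 + (5/24)·217.6 = 87.625.
The subsidy expands output by 217.6 − 148 = 69.6 past the efficient level; on those units the gap between marginal cost and willingness to pay runs from 0 up to 29.
DWL = ½ × 29 × 69.6 = 1009.2.

Deadweight loss = £1009.2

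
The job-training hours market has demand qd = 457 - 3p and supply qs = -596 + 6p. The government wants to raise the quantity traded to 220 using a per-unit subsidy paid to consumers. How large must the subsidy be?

Required subsidy s = 57 per unit

At q = 220, invert demand for the buyer price: pb = (457 − 220)/3 = 79; invert supply for the seller price: ps = (220 − (-596))/6 = 136.
The subsidy must fill the gap: s = ps − pb = 136 − 79 = 57.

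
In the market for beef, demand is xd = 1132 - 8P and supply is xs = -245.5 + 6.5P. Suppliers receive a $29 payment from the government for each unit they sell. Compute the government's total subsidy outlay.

Government cost = $13804

Pre-subsidy: 1132 - 8P = -245.5 + 6.5P gives P* = 95, x* = 372.
With the subsidy, sellers receive Ps = Pb + 29 for each unit, where Pb is the price buyers pay.
Supply in terms of Pb becomes xs = -245.5 + 6.5(Pb + 29) = -57 + 6.5Pb. Setting this equal to demand: 1132 - 8Pb = -57 + 6.5Pb, so Pb = 82.
Sellers receive Ps = 82 + 29 = 111; x' = 1132 − 8·82 = 476.
Government outlay = subsidy × quantity = 29 × 476 = 13804.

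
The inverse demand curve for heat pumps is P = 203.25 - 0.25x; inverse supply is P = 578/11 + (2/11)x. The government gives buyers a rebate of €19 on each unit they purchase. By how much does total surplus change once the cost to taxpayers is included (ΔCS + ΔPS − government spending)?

Pre-subsidy: 203.25 - 0.25x = 578/11 + (2/11)x gives x* = 349 and P* = 116.
With the rebate, buyers effectively pay Pb = Ps − 19, where Ps is the price sellers receive.
On the curves, Pb = 203.25 - 0.25x and Ps = 578/11 + (2/11)x; the wedge Ps − Pb = 19 gives 578/11 + (2/11)x − (203.25 - 0.25x) = 19, so x' = 393.
Then Pb = 203.25 − 0.25·393 = 105 and Ps = 578/11 + (2/11)·393 = 124.
ΔCS = ½(349 + 393)(116 − 105) = 4081; ΔPS = ½(349 + 393)(124 − 116) = 2968.
Government spending = 19 × 393 = 7467.
Net change = 4081 + 2968 − 7467 = -418. The loss equals the DWL triangle ½·19·44.

Net change in total surplus = -€418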